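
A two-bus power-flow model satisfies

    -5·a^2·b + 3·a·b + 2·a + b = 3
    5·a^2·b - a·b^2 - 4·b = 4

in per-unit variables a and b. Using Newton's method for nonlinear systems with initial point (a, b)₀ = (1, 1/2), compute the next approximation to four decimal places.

(1.7895, -2.1842)

At (1, 1/2): F = (-1.5000, -3.7500).
Jacobian J = [[-10·a·b + 3·b + 2, -5·a^2 + 3·a + 1], [10·a·b - b^2, 5·a^2 - 2·a·b - 4]].
At the point, J = [[-1.5000, -1.0000], [4.7500, 0.0000]] (det J = 4.7500).
Solving J·Δ = −F gives Δ = (0.7895, -2.6842).
Then the next iterate is (a, b)₁ = (1.7895, -2.1842).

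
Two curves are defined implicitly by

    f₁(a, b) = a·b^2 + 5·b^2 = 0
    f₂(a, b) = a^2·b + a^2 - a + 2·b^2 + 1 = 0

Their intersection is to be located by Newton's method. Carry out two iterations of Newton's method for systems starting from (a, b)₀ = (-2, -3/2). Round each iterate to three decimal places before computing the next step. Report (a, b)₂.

(-7.218, -2.140)

At (-2, -3/2): F = (6.750, 5.500).
Jacobian J = [[b^2, 2·a·b + 10·b], [2·a·b + 2·a - 1, a^2 + 4·b]].
At the point, J = [[2.250, -9.000], [1.000, -2.000]] (det J = 4.500).
Solving J·Δ = −F gives Δ = (-8.000, -1.250).
Then the next iterate is (a, b)₁ = (-10.000, -2.750).
Round to (-10.000, -2.750) and repeat: F = (-37.81250, -148.875), J = [[7.56250, 27.500], [34.000, 89.000]].
Δ = (2.782, 0.610), so (a, b)₂ = (-7.218, -2.140).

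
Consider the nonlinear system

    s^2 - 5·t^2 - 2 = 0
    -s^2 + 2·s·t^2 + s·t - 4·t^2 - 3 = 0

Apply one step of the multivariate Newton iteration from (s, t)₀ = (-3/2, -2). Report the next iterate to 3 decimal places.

(-1.185, -0.965)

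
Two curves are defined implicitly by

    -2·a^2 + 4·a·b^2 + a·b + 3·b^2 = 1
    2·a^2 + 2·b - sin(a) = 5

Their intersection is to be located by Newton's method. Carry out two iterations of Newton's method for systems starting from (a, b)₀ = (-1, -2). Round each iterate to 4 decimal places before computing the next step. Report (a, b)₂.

At (-1, -2): F = (-5.0000, -6.158529).
Jacobian J = [[-4·a + 4·b^2 + b, 8·a·b + a + 6·b], [4·a - cos(a), 2]].
At the point, J = [[18.0000, 3.0000], [-4.540302, 2.0000]] (det J = 49.620907).
Solving J·Δ = −F gives Δ = (-0.1708, 2.6915).
Then the next iterate is (a, b)₁ = (-1.1708, 0.6915).
Round to (-1.1708, 0.6915) and repeat: F = (-5.356013, 0.045608), J = [[7.287389, -3.498666], [-5.072615, 2.0000]].
Δ = (-3.3261, -8.4589), so (a, b)₂ = (-4.4969, -7.7674).

(-4.4969, -7.7674)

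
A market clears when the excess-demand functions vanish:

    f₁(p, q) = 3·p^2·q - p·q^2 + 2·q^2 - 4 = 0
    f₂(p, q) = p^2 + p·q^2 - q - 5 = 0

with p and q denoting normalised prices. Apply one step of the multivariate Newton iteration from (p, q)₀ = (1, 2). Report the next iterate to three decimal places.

(2.778, -0.889)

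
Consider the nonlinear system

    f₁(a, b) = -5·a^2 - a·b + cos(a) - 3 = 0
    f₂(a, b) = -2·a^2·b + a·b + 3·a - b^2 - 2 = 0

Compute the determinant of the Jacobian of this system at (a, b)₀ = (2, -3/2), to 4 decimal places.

J = [[-10·a - b - sin(a), -a], [-4·a·b + b + 3, -2·a^2 + a - 2·b]].
At the point, J = [[-19.409297, -2.0000], [13.5000, -3.0000]].
det J = 85.2279.

85.2279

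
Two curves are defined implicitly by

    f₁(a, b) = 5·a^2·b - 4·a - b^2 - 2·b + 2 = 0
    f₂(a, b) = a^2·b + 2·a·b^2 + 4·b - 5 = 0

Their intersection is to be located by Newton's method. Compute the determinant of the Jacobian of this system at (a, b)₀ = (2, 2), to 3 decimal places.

640.000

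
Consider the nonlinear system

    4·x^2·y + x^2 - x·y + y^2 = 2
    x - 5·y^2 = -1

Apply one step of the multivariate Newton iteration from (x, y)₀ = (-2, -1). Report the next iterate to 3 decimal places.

At (-2, -1): F = (-15.000, -6.000).
Jacobian J = [[8·x·y + 2·x - y, 4·x^2 - x + 2·y], [1, -10·y]].
At the point, J = [[13.000, 16.000], [1.000, 10.000]] (det J = 114.000).
Solving J·Δ = −F gives Δ = (0.474, 0.553).
Then the next iterate is (x, y)₁ = (-1.526, -0.447).

(-1.526, -0.447)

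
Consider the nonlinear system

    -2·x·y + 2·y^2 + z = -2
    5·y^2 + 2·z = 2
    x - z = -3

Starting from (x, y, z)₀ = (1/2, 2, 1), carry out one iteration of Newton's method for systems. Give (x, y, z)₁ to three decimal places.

(1.243, 0.676, 4.243)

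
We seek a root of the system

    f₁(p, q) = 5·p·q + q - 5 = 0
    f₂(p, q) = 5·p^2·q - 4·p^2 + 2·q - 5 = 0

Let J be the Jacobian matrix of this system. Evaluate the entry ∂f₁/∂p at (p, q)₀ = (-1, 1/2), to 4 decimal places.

2.5000

∂f₁/∂p = 5·q.
At (-1, 1/2) this is 2.5000.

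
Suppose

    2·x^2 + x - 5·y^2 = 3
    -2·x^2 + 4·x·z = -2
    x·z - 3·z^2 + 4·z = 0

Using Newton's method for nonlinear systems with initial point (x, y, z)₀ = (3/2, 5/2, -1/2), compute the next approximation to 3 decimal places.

(1.104, 1.259, -0.112)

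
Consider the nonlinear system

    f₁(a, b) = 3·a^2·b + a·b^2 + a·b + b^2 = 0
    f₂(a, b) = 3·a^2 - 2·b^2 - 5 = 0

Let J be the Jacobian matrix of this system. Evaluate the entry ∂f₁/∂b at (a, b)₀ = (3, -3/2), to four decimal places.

18.0000

∂f₁/∂b = 3·a^2 + 2·a·b + a + 2·b.
At (3, -3/2) this is 18.0000.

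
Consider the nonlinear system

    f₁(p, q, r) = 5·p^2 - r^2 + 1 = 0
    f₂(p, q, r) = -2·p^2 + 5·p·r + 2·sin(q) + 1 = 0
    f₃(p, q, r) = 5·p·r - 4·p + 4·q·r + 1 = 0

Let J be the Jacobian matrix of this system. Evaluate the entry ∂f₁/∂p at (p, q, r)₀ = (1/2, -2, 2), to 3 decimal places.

∂f₁/∂p = 10·p.
At (1/2, -2, 2) this is 5.000.

5.000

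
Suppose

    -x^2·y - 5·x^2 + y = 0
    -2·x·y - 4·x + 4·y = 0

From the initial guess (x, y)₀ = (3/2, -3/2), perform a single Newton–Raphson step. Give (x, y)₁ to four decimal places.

At (3/2, -3/2): F = (-9.3750, -7.5000).
Jacobian J = [[-2·x·y - 10·x, -x^2 + 1], [-2·y - 4, -2·x + 4]].
At the point, J = [[-10.5000, -1.2500], [-1.0000, 1.0000]] (det J = -11.7500).
Solving J·Δ = −F gives Δ = (-1.5957, 5.9043).
Then the next iterate is (x, y)₁ = (-0.0957, 4.4043).

(-0.0957, 4.4043)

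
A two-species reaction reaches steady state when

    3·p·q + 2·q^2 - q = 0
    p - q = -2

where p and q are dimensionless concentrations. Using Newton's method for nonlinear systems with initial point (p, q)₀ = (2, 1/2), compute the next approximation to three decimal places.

(-1.235, 0.765)

At (2, 1/2): F = (3.000, 3.500).
Jacobian J = [[3·q, 3·p + 4·q - 1], [1, -1]].
At the point, J = [[1.500, 7.000], [1.000, -1.000]] (det J = -8.500).
Solving J·Δ = −F gives Δ = (-3.235, 0.265).
Then the next iterate is (p, q)₁ = (-1.235, 0.765).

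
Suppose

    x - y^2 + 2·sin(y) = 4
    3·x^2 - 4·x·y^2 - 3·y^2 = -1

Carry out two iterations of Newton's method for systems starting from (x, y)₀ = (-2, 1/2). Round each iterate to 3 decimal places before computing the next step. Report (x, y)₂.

(0.732, 1.784)

At (-2, 1/2): F = (-5.29115, 14.250).
Jacobian J = [[1, -2·y + 2·cos(y)], [6·x - 4·y^2, -8·x·y - 6·y]].
At the point, J = [[1.000, 0.75517], [-13.000, 5.000]] (det J = 14.81715).
Solving J·Δ = −F gives Δ = (2.512, 3.681).
Then the next iterate is (x, y)₁ = (0.512, 4.181).
Round to (0.512, 4.181) and repeat: F = (-22.69297, -86.45645), J = [[1.000, -9.37546], [-66.85104, -42.21138]].
Δ = (0.220, -2.397), so (x, y)₂ = (0.732, 1.784).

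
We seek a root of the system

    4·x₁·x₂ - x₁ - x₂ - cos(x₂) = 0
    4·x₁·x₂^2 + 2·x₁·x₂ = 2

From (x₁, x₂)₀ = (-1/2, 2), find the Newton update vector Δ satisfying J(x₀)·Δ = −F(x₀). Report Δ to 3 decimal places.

At (-1/2, 2): F = (-5.08385, -12.000).
Jacobian J = [[4·x₂ - 1, 4·x₁ + sin(x₂) - 1], [4·x₂^2 + 2·x₂, 8·x₁·x₂ + 2·x₁]].
At the point, J = [[7.000, -2.09070], [20.000, -9.000]] (det J = -21.18595).
Solving J·Δ = −F gives Δ = (0.975, 0.834).

(0.975, 0.834)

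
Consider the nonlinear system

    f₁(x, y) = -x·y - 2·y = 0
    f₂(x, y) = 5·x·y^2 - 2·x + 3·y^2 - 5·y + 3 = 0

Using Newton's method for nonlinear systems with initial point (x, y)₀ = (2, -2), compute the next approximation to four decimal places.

(-3.0476, -2.5238)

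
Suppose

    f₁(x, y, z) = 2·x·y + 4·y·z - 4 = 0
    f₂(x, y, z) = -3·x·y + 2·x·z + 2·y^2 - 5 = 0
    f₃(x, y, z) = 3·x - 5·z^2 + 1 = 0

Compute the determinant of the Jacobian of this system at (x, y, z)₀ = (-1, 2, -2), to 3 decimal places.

J = [[2·y, 2·x + 4·z, 4·y], [-3·y + 2·z, -3·x + 4·y, 2·x], [3, 0, -10·z]].
At the point, J = [[4.000, -10.000, 8.000], [-10.000, 11.000, -2.000], [3.000, 0.000, 20.000]].
det J = -1324.000.

-1324.000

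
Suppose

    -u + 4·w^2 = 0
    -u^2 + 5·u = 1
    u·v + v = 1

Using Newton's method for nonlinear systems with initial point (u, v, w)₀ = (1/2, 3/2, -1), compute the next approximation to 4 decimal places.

At (1/2, 3/2, -1): F = (3.5000, 1.2500, 1.2500).
Jacobian J = [[-1, 0, 8·w], [-2·u + 5, 0, 0], [v, u + 1, 0]].
At the point, J = [[-1.0000, 0.0000, -8.0000], [4.0000, 0.0000, 0.0000], [1.5000, 1.5000, 0.0000]] (det J = -48.0000).
Solving J·Δ = −F gives Δ = (-0.3125, -0.5208, 0.4766).
Then the next iterate is (u, v, w)₁ = (0.1875, 0.9792, -0.5234).

(0.1875, 0.9792, -0.5234)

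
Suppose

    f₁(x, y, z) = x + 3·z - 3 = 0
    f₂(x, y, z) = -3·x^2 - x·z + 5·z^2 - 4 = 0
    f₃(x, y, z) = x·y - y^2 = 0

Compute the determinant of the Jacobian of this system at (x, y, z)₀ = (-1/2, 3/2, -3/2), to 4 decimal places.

J = [[1, 0, 3], [-6·x - z, 0, -x + 10·z], [y, x - 2·y, 0]].
At the point, J = [[1.0000, 0.0000, 3.0000], [4.5000, 0.0000, -14.5000], [1.5000, -3.5000, 0.0000]].
det J = -98.0000.

-98.0000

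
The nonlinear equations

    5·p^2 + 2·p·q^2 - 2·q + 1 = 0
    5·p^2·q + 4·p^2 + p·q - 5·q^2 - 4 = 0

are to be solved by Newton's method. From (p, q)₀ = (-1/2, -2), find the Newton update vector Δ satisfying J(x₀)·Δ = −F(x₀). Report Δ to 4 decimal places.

(-1.7638, 1.5207)

At (-1/2, -2): F = (2.2500, -24.5000).
Jacobian J = [[10·p + 2·q^2, 4·p·q - 2], [10·p·q + 8·p + q, 5·p^2 + p - 10·q]].
At the point, J = [[3.0000, 2.0000], [4.0000, 20.7500]] (det J = 54.2500).
Solving J·Δ = −F gives Δ = (-1.7638, 1.5207).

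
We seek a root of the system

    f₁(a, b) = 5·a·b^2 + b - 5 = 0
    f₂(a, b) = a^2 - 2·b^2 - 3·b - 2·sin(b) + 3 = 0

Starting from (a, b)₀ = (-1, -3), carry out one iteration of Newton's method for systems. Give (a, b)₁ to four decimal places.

At (-1, -3): F = (-53.0000, -4.717760).
Jacobian J = [[5·b^2, 10·a·b + 1], [2·a, -4·b - 2·cos(b) - 3]].
At the point, J = [[45.0000, 31.0000], [-2.0000, 10.979985]] (det J = 556.099325).
Solving J·Δ = −F gives Δ = (0.7835, 0.5724).
Then the next iterate is (a, b)₁ = (-0.2165, -2.4276).

(-0.2165, -2.4276)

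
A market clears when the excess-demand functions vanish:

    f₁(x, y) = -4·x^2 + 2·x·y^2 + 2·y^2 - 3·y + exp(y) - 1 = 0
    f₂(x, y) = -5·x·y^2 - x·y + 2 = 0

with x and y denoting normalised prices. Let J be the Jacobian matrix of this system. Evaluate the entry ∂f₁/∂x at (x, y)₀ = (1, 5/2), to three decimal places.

∂f₁/∂x = -8·x + 2·y^2.
At (1, 5/2) this is 4.500.

4.500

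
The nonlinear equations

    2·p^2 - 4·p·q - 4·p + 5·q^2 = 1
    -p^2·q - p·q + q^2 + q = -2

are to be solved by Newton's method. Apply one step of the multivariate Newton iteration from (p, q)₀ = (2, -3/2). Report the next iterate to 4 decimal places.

(1.0027, -0.9662)

At (2, -3/2): F = (22.2500, 11.7500).
Jacobian J = [[4·p - 4·q - 4, -4·p + 10·q], [-2·p·q - q, -p^2 - p + 2·q + 1]].
At the point, J = [[10.0000, -23.0000], [7.5000, -8.0000]] (det J = 92.5000).
Solving J·Δ = −F gives Δ = (-0.9973, 0.5338).
Then the next iterate is (p, q)₁ = (1.0027, -0.9662).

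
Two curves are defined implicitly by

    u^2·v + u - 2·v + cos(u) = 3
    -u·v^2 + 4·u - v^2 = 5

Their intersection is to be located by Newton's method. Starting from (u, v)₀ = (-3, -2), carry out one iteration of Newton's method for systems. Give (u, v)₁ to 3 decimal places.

(-0.803, -3.125)

At (-3, -2): F = (-20.98999, -9.000).
Jacobian J = [[2·u·v - sin(u) + 1, u^2 - 2], [-v^2 + 4, -2·u·v - 2·v]].
At the point, J = [[13.14112, 7.000], [0.000, -8.000]] (det J = -105.12896).
Solving J·Δ = −F gives Δ = (2.197, -1.125).
Then the next iterate is (u, v)₁ = (-0.803, -3.125).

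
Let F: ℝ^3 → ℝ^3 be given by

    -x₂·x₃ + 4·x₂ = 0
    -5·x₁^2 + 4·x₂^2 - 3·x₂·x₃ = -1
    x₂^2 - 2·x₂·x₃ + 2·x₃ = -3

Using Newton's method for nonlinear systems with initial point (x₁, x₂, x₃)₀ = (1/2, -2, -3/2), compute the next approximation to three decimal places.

(-1.470, -0.229, -0.871)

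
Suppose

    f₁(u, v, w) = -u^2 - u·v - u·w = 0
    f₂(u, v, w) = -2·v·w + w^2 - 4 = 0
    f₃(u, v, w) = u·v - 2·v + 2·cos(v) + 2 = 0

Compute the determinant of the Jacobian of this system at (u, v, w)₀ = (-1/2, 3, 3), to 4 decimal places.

J = [[-2·u - v - w, -u, -u], [0, -2·w, -2·v + 2·w], [v, u - 2·sin(v) - 2, 0]].
At the point, J = [[-5.0000, 0.5000, 0.5000], [0.0000, -6.0000, 0.0000], [3.0000, -2.782240, 0.0000]].
det J = 9.0000.

9.0000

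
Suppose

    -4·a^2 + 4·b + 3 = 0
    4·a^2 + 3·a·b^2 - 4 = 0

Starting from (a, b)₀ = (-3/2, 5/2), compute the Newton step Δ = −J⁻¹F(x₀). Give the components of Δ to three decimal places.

At (-3/2, 5/2): F = (4.000, -23.125).
Jacobian J = [[-8·a, 4], [8·a + 3·b^2, 6·a·b]].
At the point, J = [[12.000, 4.000], [6.750, -22.500]] (det J = -297.000).
Solving J·Δ = −F gives Δ = (0.008, -1.025).

(0.008, -1.025)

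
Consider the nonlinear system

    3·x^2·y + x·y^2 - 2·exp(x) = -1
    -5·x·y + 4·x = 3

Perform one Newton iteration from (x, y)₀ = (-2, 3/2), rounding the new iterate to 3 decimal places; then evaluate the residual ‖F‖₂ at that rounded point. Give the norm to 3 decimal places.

3.690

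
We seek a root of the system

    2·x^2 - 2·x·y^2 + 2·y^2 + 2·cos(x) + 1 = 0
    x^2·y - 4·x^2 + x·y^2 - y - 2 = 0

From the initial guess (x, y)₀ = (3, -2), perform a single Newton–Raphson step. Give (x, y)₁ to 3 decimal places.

(1.656, -1.752)

At (3, -2): F = (1.02002, -42.000).
Jacobian J = [[4·x - 2·y^2 - 2·sin(x), -4·x·y + 4·y], [2·x·y - 8·x + y^2, x^2 + 2·x·y - 1]].
At the point, J = [[3.71776, 16.000], [-32.000, -4.000]] (det J = 497.12896).
Solving J·Δ = −F gives Δ = (-1.344, 0.248).
Then the next iterate is (x, y)₁ = (1.656, -1.752).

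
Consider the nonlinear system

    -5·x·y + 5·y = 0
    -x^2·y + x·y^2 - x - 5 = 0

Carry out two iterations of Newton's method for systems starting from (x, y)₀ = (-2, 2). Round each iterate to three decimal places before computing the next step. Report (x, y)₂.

(-3.187, -0.114)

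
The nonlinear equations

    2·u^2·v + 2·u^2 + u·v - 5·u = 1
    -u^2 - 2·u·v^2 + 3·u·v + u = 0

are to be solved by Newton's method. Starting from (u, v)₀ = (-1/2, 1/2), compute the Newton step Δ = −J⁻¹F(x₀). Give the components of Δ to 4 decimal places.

(0.2667, -0.9000)

At (-1/2, 1/2): F = (2.0000, -1.2500).
Jacobian J = [[4·u·v + 4·u + v - 5, 2·u^2 + u], [-2·u - 2·v^2 + 3·v + 1, -4·u·v + 3·u]].
At the point, J = [[-7.5000, 0.0000], [3.0000, -0.5000]] (det J = 3.7500).
Solving J·Δ = −F gives Δ = (0.2667, -0.9000).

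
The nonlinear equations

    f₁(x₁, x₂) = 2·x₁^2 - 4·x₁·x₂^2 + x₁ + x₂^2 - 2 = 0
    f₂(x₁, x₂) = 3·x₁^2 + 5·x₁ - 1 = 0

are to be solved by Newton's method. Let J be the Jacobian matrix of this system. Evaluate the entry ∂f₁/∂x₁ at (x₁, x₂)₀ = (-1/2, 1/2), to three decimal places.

∂f₁/∂x₁ = 4·x₁ - 4·x₂^2 + 1.
At (-1/2, 1/2) this is -2.000.

-2.000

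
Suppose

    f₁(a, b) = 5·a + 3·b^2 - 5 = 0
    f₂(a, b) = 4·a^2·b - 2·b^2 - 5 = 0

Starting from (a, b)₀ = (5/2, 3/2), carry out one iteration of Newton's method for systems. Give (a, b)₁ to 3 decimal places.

(2.607, -0.143)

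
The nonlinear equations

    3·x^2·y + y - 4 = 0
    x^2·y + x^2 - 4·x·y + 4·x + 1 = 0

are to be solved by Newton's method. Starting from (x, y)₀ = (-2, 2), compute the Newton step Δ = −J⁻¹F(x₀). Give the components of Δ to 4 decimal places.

At (-2, 2): F = (22.0000, 21.0000).
Jacobian J = [[6·x·y, 3·x^2 + 1], [2·x·y + 2·x - 4·y + 4, x^2 - 4·x]].
At the point, J = [[-24.0000, 13.0000], [-16.0000, 12.0000]] (det J = -80.0000).
Solving J·Δ = −F gives Δ = (-0.1125, -1.9000).

(-0.1125, -1.9000)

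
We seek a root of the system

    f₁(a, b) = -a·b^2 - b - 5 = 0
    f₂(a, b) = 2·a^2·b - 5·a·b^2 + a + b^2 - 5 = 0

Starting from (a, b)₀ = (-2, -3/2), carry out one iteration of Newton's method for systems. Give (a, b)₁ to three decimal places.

(-2.223, -1.286)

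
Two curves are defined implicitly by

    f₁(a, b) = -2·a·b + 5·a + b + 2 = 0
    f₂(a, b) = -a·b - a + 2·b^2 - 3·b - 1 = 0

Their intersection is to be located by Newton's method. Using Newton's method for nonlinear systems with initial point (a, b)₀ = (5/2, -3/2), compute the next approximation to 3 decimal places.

At (5/2, -3/2): F = (20.500, 9.250).
Jacobian J = [[-2·b + 5, -2·a + 1], [-b - 1, -a + 4·b - 3]].
At the point, J = [[8.000, -4.000], [0.500, -11.500]] (det J = -90.000).
Solving J·Δ = −F gives Δ = (-2.208, 0.708).
Then the next iterate is (a, b)₁ = (0.292, -0.792).

(0.292, -0.792)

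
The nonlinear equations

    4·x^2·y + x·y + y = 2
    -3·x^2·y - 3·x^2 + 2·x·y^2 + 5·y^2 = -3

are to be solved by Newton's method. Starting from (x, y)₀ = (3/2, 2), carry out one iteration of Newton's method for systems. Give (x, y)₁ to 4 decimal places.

(1.0879, 1.1057)

At (3/2, 2): F = (21.0000, 14.7500).
Jacobian J = [[8·x·y + y, 4·x^2 + x + 1], [-6·x·y - 6·x + 2·y^2, -3·x^2 + 4·x·y + 10·y]].
At the point, J = [[26.0000, 11.5000], [-19.0000, 25.2500]] (det J = 875.0000).
Solving J·Δ = −F gives Δ = (-0.4121, -0.8943).
Then the next iterate is (x, y)₁ = (1.0879, 1.1057).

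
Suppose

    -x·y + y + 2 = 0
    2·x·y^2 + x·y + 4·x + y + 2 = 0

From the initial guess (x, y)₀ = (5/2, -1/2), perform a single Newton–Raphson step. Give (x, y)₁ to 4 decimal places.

(0.0000, 0.5000)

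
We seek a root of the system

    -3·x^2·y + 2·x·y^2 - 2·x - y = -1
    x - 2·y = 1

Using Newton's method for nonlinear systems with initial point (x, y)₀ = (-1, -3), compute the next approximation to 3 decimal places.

At (-1, -3): F = (-3.000, 4.000).
Jacobian J = [[-6·x·y + 2·y^2 - 2, -3·x^2 + 4·x·y - 1], [1, -2]].
At the point, J = [[-2.000, 8.000], [1.000, -2.000]] (det J = -4.000).
Solving J·Δ = −F gives Δ = (-6.500, -1.250).
Then the next iterate is (x, y)₁ = (-7.500, -4.250).

(-7.500, -4.250)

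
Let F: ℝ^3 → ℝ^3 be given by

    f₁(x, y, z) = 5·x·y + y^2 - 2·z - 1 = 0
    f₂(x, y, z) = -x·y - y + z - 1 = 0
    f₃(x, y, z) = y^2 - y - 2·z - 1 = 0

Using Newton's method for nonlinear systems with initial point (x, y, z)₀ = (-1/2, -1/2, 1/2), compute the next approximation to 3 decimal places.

At (-1/2, -1/2, 1/2): F = (-0.500, -0.250, -1.250).
Jacobian J = [[5·y, 5·x + 2·y, -2], [-y, -x - 1, 1], [0, 2·y - 1, -2]].
At the point, J = [[-2.500, -3.500, -2.000], [0.500, -0.500, 1.000], [0.000, -2.000, -2.000]] (det J = -9.000).
Solving J·Δ = −F gives Δ = (0.542, -0.403, -0.222).
Then the next iterate is (x, y, z)₁ = (0.042, -0.903, 0.278).

(0.042, -0.903, 0.278)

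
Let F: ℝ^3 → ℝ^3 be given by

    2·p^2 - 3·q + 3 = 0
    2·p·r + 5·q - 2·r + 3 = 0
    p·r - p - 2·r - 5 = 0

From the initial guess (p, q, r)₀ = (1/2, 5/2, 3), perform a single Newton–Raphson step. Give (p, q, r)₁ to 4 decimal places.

At (1/2, 5/2, 3): F = (-4.0000, 12.5000, -10.0000).
Jacobian J = [[4·p, -3, 0], [2·r, 5, 2·p - 2], [r - 1, 0, p - 2]].
At the point, J = [[2.0000, -3.0000, 0.0000], [6.0000, 5.0000, -1.0000], [2.0000, 0.0000, -1.5000]] (det J = -36.0000).
Solving J·Δ = −F gives Δ = (-1.5625, -2.3750, -8.7500).
Then the next iterate is (p, q, r)₁ = (-1.0625, 0.1250, -5.7500).

(-1.0625, 0.1250, -5.7500)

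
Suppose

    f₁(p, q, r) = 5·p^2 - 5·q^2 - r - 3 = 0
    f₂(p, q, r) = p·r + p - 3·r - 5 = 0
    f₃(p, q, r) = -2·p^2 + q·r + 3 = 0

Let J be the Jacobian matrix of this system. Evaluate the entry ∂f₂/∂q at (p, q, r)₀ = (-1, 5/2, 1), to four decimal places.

0.0000

∂f₂/∂q = 0.
At (-1, 5/2, 1) this is 0.0000.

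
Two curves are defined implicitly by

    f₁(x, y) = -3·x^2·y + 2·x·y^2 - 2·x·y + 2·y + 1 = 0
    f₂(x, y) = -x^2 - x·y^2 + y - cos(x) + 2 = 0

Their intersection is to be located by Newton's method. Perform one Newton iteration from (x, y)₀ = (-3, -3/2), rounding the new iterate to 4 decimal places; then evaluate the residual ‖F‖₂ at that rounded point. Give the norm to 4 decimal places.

4.2581

At (-3, -3/2): F = (16.0000, -0.760008).
Jacobian J = [[-6·x·y + 2·y^2 - 2·y, -3·x^2 + 4·x·y - 2·x + 2], [-2·x - y^2 + sin(x), -2·x·y + 1]].
At the point, J = [[-19.5000, -1.0000], [3.608880, -8.0000]] (det J = 159.608880).
Solving J·Δ = −F gives Δ = (0.8067, 0.2689).
Then the next iterate is (x, y)₁ = (-2.1933, -1.2311).
Re-evaluating at (-2.1933, -1.2311): F = (4.255953, -0.134413), so ‖F‖₂ = 4.2581.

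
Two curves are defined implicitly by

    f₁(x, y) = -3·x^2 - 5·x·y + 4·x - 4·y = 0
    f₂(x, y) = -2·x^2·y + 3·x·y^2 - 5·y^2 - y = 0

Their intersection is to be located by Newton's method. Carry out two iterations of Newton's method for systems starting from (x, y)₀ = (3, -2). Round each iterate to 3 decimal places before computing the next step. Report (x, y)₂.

At (3, -2): F = (23.000, 54.000).
Jacobian J = [[-6·x - 5·y + 4, -5·x - 4], [-4·x·y + 3·y^2, -2·x^2 + 6·x·y - 10·y - 1]].
At the point, J = [[-4.000, -19.000], [36.000, -35.000]] (det J = 824.000).
Solving J·Δ = −F gives Δ = (-0.268, 1.267).
Then the next iterate is (x, y)₁ = (2.732, -0.733).
Round to (2.732, -0.733) and repeat: F = (1.48131, 13.39214), J = [[-8.727, -17.660], [9.62209, -20.61298]].
Δ = (-0.589, 0.375), so (x, y)₂ = (2.143, -0.358).

(2.143, -0.358)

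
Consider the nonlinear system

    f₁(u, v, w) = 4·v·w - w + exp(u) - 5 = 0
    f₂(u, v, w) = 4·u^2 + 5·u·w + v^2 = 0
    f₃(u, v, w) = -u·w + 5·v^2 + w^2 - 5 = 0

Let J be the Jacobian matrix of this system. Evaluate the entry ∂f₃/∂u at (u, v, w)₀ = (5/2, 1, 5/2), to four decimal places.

-2.5000

∂f₃/∂u = -w.
At (5/2, 1, 5/2) this is -2.5000.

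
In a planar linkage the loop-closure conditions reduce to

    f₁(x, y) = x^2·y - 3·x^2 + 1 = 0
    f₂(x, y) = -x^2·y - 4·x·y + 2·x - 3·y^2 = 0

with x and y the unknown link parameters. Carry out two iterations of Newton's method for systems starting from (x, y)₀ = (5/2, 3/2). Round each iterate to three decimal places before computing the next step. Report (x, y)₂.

(0.650, 0.653)

At (5/2, 3/2): F = (-8.375, -26.125).
Jacobian J = [[2·x·y - 6·x, x^2], [-2·x·y - 4·y + 2, -x^2 - 4·x - 6·y]].
At the point, J = [[-7.500, 6.250], [-11.500, -25.250]] (det J = 261.250).
Solving J·Δ = −F gives Δ = (-1.434, -0.381).
Then the next iterate is (x, y)₁ = (1.066, 1.119).
Round to (1.066, 1.119) and repeat: F = (-1.13749, -7.66748), J = [[-4.01029, 1.13636], [-4.86171, -12.11436]].
Δ = (-0.416, -0.466), so (x, y)₂ = (0.650, 0.653).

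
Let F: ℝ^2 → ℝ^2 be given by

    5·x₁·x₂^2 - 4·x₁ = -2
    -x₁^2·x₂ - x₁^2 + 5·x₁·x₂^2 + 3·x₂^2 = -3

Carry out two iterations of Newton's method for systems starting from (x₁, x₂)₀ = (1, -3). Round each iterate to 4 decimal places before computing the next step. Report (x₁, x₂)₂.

(-0.9430, -1.0136)

At (1, -3): F = (43.0000, 77.0000).
Jacobian J = [[5·x₂^2 - 4, 10·x₁·x₂], [-2·x₁·x₂ - 2·x₁ + 5·x₂^2, -x₁^2 + 10·x₁·x₂ + 6·x₂]].
At the point, J = [[41.0000, -30.0000], [49.0000, -49.0000]] (det J = -539.0000).
Solving J·Δ = −F gives Δ = (0.3766, 1.9481).
Then the next iterate is (x₁, x₂)₁ = (1.3766, -1.0519).
Round to (1.3766, -1.0519) and repeat: F = (4.109596, 14.033828), J = [[1.532468, -14.480455], [5.675359, -22.686883]].
Δ = (-2.3196, 0.0383), so (x₁, x₂)₂ = (-0.9430, -1.0136).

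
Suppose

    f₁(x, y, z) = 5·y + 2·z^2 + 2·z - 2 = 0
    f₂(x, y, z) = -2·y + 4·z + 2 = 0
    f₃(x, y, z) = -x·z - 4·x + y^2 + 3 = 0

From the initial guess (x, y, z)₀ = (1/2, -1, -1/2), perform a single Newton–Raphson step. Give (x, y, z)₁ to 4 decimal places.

At (1/2, -1, -1/2): F = (-7.5000, 2.0000, 2.2500).
Jacobian J = [[0, 5, 4·z + 2], [0, -2, 4], [-z - 4, 2·y, -x]].
At the point, J = [[0.0000, 5.0000, 0.0000], [0.0000, -2.0000, 4.0000], [-3.5000, -2.0000, -0.5000]] (det J = -70.0000).
Solving J·Δ = −F gives Δ = (-0.2500, 1.5000, 0.2500).
Then the next iterate is (x, y, z)₁ = (0.2500, 0.5000, -0.2500).

(0.2500, 0.5000, -0.2500)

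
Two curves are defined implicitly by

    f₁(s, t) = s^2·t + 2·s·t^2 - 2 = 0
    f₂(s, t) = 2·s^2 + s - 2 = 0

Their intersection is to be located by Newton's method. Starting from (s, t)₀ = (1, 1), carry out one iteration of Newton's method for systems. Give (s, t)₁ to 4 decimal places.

At (1, 1): F = (1.0000, 1.0000).
Jacobian J = [[2·s·t + 2·t^2, s^2 + 4·s·t], [4·s + 1, 0]].
At the point, J = [[4.0000, 5.0000], [5.0000, 0.0000]] (det J = -25.0000).
Solving J·Δ = −F gives Δ = (-0.2000, -0.0400).
Then the next iterate is (s, t)₁ = (0.8000, 0.9600).

(0.8000, 0.9600)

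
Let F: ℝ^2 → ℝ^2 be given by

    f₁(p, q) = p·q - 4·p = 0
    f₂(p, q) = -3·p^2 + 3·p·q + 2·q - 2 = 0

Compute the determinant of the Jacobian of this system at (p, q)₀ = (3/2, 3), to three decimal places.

J = [[q - 4, p], [-6·p + 3·q, 3·p + 2]].
At the point, J = [[-1.000, 1.500], [0.000, 6.500]].
det J = -6.500.

-6.500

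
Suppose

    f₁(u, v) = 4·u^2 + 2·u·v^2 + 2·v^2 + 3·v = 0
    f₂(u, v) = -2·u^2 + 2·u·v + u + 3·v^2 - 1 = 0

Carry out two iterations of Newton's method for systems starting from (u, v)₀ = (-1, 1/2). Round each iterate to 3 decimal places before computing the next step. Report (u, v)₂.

(0.239, 0.220)

At (-1, 1/2): F = (5.500, -4.250).
Jacobian J = [[8·u + 2·v^2, 4·u·v + 4·v + 3], [-4·u + 2·v + 1, 2·u + 6·v]].
At the point, J = [[-7.500, 3.000], [6.000, 1.000]] (det J = -25.500).
Solving J·Δ = −F gives Δ = (0.716, -0.044).
Then the next iterate is (u, v)₁ = (-0.284, 0.456).
Round to (-0.284, 0.456) and repeat: F = (1.98839, -1.08051), J = [[-1.85613, 4.30598], [3.048, 2.168]].
Δ = (0.523, -0.236), so (u, v)₂ = (0.239, 0.220).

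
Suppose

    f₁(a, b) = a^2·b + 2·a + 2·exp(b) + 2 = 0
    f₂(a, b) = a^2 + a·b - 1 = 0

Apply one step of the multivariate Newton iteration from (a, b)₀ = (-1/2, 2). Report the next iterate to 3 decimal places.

At (-1/2, 2): F = (16.27811, -1.750).
Jacobian J = [[2·a·b + 2, a^2 + 2·exp(b)], [2·a + b, a]].
At the point, J = [[0.000, 15.02811], [1.000, -0.500]] (det J = -15.02811).
Solving J·Δ = −F gives Δ = (1.208, -1.083).
Then the next iterate is (a, b)₁ = (0.708, 0.917).

(0.708, 0.917)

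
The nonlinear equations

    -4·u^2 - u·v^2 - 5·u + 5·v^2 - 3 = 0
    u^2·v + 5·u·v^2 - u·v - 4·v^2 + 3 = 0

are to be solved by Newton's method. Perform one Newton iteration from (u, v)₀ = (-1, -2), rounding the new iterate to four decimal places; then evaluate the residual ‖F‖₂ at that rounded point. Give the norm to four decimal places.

At (-1, -2): F = (22.0000, -37.0000).
Jacobian J = [[-8·u - v^2 - 5, -2·u·v + 10·v], [2·u·v + 5·v^2 - v, u^2 + 10·u·v - u - 8·v]].
At the point, J = [[-1.0000, -24.0000], [26.0000, 38.0000]] (det J = 586.0000).
Solving J·Δ = −F gives Δ = (0.0887, 0.9130).
Then the next iterate is (u, v)₁ = (-0.9113, -1.0870).
Re-evaluating at (-0.9113, -1.0870): F = (5.219238, -9.003397), so ‖F‖₂ = 10.4068.

10.4068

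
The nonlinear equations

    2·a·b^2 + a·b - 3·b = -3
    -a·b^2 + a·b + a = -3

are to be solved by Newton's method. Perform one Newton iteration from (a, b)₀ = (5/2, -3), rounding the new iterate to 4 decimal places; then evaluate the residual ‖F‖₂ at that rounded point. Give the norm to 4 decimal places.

At (5/2, -3): F = (49.5000, -24.5000).
Jacobian J = [[2·b^2 + b, 4·a·b + a - 3], [-b^2 + b + 1, -2·a·b + a]].
At the point, J = [[15.0000, -30.5000], [-11.0000, 17.5000]] (det J = -73.0000).
Solving J·Δ = −F gives Δ = (1.6301, 2.4247).
Then the next iterate is (a, b)₁ = (4.1301, -0.5753).
Re-evaluating at (4.1301, -0.5753): F = (5.083733, 3.387114), so ‖F‖₂ = 6.1088.

6.1088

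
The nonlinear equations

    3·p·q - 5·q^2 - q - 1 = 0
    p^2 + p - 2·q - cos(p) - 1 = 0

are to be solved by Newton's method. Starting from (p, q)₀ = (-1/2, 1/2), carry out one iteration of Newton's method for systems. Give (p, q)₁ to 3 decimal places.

(-2.995, -0.466)

At (-1/2, 1/2): F = (-3.500, -3.12758).
Jacobian J = [[3·q, 3·p - 10·q - 1], [2·p + sin(p) + 1, -2]].
At the point, J = [[1.500, -7.500], [-0.47943, -2.000]] (det J = -6.59569).
Solving J·Δ = −F gives Δ = (-2.495, -0.966).
Then the next iterate is (p, q)₁ = (-2.995, -0.466).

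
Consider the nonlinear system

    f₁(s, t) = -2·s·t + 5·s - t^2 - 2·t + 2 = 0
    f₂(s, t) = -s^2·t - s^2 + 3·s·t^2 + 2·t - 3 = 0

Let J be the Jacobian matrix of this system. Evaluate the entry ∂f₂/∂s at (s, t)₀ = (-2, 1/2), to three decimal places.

∂f₂/∂s = -2·s·t - 2·s + 3·t^2.
At (-2, 1/2) this is 6.750.

6.750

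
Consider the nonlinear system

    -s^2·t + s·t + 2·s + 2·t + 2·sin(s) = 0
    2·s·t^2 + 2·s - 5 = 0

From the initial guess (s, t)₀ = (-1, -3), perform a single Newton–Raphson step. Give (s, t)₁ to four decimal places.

At (-1, -3): F = (-3.682942, -25.0000).
Jacobian J = [[-2·s·t + t + 2·cos(s) + 2, -s^2 + s + 2], [2·t^2 + 2, 4·s·t]].
At the point, J = [[-5.919395, 0.0000], [20.0000, 12.0000]] (det J = -71.032745).
Solving J·Δ = −F gives Δ = (-0.6222, 3.1203).
Then the next iterate is (s, t)₁ = (-1.6222, 0.1203).

(-1.6222, 0.1203)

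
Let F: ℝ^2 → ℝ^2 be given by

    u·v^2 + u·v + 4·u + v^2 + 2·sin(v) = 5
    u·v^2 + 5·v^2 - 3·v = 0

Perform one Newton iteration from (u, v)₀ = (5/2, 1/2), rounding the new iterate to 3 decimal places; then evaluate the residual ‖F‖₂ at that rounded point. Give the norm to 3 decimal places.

0.049

At (5/2, 1/2): F = (8.08385, 0.375).
Jacobian J = [[v^2 + v + 4, 2·u·v + u + 2·v + 2·cos(v)], [v^2, 2·u·v + 10·v - 3]].
At the point, J = [[4.750, 7.75517], [0.250, 4.500]] (det J = 19.43621).
Solving J·Δ = −F gives Δ = (-1.722, 0.012).
Then the next iterate is (u, v)₁ = (0.778, 0.512).
Re-evaluating at (0.778, 0.512): F = (-0.04373, -0.02133), so ‖F‖₂ = 0.049.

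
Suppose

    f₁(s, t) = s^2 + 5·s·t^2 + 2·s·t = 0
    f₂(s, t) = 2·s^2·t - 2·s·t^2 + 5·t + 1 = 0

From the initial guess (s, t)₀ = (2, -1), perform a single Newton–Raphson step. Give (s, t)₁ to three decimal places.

(-1.538, -1.923)

At (2, -1): F = (10.000, -16.000).
Jacobian J = [[2·s + 5·t^2 + 2·t, 10·s·t + 2·s], [4·s·t - 2·t^2, 2·s^2 - 4·s·t + 5]].
At the point, J = [[7.000, -16.000], [-10.000, 21.000]] (det J = -13.000).
Solving J·Δ = −F gives Δ = (-3.538, -0.923).
Then the next iterate is (s, t)₁ = (-1.538, -1.923).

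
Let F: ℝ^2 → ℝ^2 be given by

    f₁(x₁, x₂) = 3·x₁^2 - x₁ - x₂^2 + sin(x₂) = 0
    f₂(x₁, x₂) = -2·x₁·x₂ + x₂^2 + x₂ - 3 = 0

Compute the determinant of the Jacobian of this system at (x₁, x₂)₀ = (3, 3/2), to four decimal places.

J = [[6·x₁ - 1, -2·x₂ + cos(x₂)], [-2·x₂, -2·x₁ + 2·x₂ + 1]].
At the point, J = [[17.0000, -2.929263], [-3.0000, -2.0000]].
det J = -42.7878.

-42.7878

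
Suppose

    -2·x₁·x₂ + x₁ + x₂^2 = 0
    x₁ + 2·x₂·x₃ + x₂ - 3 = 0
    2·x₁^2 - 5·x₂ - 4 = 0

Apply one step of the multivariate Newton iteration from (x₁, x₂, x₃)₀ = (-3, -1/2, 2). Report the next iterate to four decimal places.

At (-3, -1/2, 2): F = (-5.7500, -8.5000, 16.5000).
Jacobian J = [[-2·x₂ + 1, -2·x₁ + 2·x₂, 0], [1, 2·x₃ + 1, 2·x₂], [4·x₁, -5, 0]].
At the point, J = [[2.0000, 5.0000, 0.0000], [1.0000, 5.0000, -1.0000], [-12.0000, -5.0000, 0.0000]] (det J = 50.0000).
Solving J·Δ = −F gives Δ = (1.0750, 0.7200, -3.8250).
Then the next iterate is (x₁, x₂, x₃)₁ = (-1.9250, 0.2200, -1.8250).

(-1.9250, 0.2200, -1.8250)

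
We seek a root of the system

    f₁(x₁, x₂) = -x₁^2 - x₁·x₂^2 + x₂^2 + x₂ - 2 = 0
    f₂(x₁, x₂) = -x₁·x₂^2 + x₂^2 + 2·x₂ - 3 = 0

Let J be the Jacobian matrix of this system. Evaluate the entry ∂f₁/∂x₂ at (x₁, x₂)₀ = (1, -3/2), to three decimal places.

∂f₁/∂x₂ = -2·x₁·x₂ + 2·x₂ + 1.
At (1, -3/2) this is 1.000.

1.000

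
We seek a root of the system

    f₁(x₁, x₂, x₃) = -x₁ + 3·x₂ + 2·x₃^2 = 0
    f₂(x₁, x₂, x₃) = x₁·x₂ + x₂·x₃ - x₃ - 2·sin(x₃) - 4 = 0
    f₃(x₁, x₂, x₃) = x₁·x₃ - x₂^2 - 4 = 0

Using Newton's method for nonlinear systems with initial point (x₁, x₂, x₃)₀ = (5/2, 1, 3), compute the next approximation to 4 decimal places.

At (5/2, 1, 3): F = (18.5000, -1.782240, 2.5000).
Jacobian J = [[-1, 3, 4·x₃], [x₂, x₁ + x₃, x₂ - 2·cos(x₃) - 1], [x₃, -2·x₂, x₁]].
At the point, J = [[-1.0000, 3.0000, 12.0000], [1.0000, 5.5000, 1.979985], [3.0000, -2.0000, 2.5000]] (det J = -229.390105).
Solving J·Δ = −F gives Δ = (1.0185, 0.7289, -1.6390).
Then the next iterate is (x₁, x₂, x₃)₁ = (3.5185, 1.7289, 1.3610).

(3.5185, 1.7289, 1.3610)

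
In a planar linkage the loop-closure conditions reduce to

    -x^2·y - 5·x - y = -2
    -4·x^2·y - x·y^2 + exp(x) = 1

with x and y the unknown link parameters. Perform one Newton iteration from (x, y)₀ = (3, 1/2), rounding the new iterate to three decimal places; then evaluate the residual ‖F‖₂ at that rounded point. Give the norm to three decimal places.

At (3, 1/2): F = (-18.000, 0.33554).
Jacobian J = [[-2·x·y - 5, -x^2 - 1], [-8·x·y - y^2 + exp(x), -4·x^2 - 2·x·y]].
At the point, J = [[-8.000, -10.000], [7.83554, -39.000]] (det J = 390.35537).
Solving J·Δ = −F gives Δ = (-1.807, -0.354).
Then the next iterate is (x, y)₁ = (1.193, 0.146).
Re-evaluating at (1.193, 0.146): F = (-4.31879, 1.44035), so ‖F‖₂ = 4.553.

4.553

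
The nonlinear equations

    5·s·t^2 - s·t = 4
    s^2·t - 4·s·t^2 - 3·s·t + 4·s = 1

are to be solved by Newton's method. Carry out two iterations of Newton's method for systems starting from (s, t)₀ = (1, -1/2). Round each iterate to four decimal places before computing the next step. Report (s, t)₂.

At (1, -1/2): F = (-2.2500, 3.0000).
Jacobian J = [[5·t^2 - t, 10·s·t - s], [2·s·t - 4·t^2 - 3·t + 4, s^2 - 8·s·t - 3·s]].
At the point, J = [[1.7500, -6.0000], [3.5000, 2.0000]] (det J = 24.5000).
Solving J·Δ = −F gives Δ = (-0.5510, -0.5357).
Then the next iterate is (s, t)₁ = (0.4490, -1.0357).
Round to (0.4490, -1.0357) and repeat: F = (-1.126816, 0.055766), J = [[6.399072, -5.099293], [1.886343, 2.574835]].
Δ = (0.1003, -0.0951), so (s, t)₂ = (0.5493, -1.1308).

(0.5493, -1.1308)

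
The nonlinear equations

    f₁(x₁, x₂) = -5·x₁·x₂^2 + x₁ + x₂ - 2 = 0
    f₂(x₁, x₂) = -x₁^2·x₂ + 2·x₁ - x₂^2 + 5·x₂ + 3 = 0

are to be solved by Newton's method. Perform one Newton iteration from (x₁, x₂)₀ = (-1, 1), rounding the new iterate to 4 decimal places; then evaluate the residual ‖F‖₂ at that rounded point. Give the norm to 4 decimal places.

1.4480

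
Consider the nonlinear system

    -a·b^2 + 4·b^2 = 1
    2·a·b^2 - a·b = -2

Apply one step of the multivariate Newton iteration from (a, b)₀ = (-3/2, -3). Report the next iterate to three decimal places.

(-1.446, -1.545)

At (-3/2, -3): F = (48.500, -29.500).
Jacobian J = [[-b^2, -2·a·b + 8·b], [2·b^2 - b, 4·a·b - a]].
At the point, J = [[-9.000, -33.000], [21.000, 19.500]] (det J = 517.500).
Solving J·Δ = −F gives Δ = (0.054, 1.455).
Then the next iterate is (a, b)₁ = (-1.446, -1.545).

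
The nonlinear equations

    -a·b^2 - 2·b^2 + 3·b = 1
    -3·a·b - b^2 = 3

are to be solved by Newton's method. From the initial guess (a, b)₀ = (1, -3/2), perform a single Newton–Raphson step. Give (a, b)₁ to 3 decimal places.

(1.167, -0.448)

At (1, -3/2): F = (-12.250, -0.750).
Jacobian J = [[-b^2, -2·a·b - 4·b + 3], [-3·b, -3·a - 2·b]].
At the point, J = [[-2.250, 12.000], [4.500, 0.000]] (det J = -54.000).
Solving J·Δ = −F gives Δ = (0.167, 1.052).
Then the next iterate is (a, b)₁ = (1.167, -0.448).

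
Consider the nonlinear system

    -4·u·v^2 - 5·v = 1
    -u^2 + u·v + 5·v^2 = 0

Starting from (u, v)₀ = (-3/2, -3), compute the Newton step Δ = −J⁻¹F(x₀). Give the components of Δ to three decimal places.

At (-3/2, -3): F = (68.000, 47.250).
Jacobian J = [[-4·v^2, -8·u·v - 5], [-2·u + v, u + 10·v]].
At the point, J = [[-36.000, -41.000], [0.000, -31.500]] (det J = 1134.000).
Solving J·Δ = −F gives Δ = (0.181, 1.500).

(0.181, 1.500)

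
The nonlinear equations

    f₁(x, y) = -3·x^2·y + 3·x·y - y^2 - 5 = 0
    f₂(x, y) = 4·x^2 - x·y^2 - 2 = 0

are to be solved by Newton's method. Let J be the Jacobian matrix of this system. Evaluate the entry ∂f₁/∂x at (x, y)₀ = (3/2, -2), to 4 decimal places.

12.0000

∂f₁/∂x = -6·x·y + 3·y.
At (3/2, -2) this is 12.0000.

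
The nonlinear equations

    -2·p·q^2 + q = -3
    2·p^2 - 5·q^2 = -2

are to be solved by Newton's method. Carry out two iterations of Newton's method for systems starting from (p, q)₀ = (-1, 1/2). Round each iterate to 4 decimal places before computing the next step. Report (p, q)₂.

At (-1, 1/2): F = (4.0000, 2.7500).
Jacobian J = [[-2·q^2, -4·p·q + 1], [4·p, -10·q]].
At the point, J = [[-0.5000, 3.0000], [-4.0000, -5.0000]] (det J = 14.5000).
Solving J·Δ = −F gives Δ = (1.9483, -1.0086).
Then the next iterate is (p, q)₁ = (0.9483, -0.5086).
Round to (0.9483, -0.5086) and repeat: F = (2.000799, 2.505176), J = [[-0.517348, 2.929222], [3.7932, 5.0860]].
Δ = (0.2065, -0.6466), so (p, q)₂ = (1.1548, -1.1552).

(1.1548, -1.1552)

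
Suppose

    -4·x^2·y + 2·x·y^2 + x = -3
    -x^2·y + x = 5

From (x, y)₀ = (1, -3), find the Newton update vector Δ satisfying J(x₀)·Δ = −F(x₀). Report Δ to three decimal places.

(0.725, 4.072)

At (1, -3): F = (34.000, -1.000).
Jacobian J = [[-8·x·y + 2·y^2 + 1, -4·x^2 + 4·x·y], [-2·x·y + 1, -x^2]].
At the point, J = [[43.000, -16.000], [7.000, -1.000]] (det J = 69.000).
Solving J·Δ = −F gives Δ = (0.725, 4.072).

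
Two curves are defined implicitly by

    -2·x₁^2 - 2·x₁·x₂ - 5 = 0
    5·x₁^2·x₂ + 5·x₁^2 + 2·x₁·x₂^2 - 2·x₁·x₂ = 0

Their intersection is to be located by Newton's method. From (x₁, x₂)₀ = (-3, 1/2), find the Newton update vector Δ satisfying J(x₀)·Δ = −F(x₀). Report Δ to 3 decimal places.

(1.711, 0.197)

At (-3, 1/2): F = (-20.000, 69.000).
Jacobian J = [[-4·x₁ - 2·x₂, -2·x₁], [10·x₁·x₂ + 10·x₁ + 2·x₂^2 - 2·x₂, 5·x₁^2 + 4·x₁·x₂ - 2·x₁]].
At the point, J = [[11.000, 6.000], [-45.500, 45.000]] (det J = 768.000).
Solving J·Δ = −F gives Δ = (1.711, 0.197).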